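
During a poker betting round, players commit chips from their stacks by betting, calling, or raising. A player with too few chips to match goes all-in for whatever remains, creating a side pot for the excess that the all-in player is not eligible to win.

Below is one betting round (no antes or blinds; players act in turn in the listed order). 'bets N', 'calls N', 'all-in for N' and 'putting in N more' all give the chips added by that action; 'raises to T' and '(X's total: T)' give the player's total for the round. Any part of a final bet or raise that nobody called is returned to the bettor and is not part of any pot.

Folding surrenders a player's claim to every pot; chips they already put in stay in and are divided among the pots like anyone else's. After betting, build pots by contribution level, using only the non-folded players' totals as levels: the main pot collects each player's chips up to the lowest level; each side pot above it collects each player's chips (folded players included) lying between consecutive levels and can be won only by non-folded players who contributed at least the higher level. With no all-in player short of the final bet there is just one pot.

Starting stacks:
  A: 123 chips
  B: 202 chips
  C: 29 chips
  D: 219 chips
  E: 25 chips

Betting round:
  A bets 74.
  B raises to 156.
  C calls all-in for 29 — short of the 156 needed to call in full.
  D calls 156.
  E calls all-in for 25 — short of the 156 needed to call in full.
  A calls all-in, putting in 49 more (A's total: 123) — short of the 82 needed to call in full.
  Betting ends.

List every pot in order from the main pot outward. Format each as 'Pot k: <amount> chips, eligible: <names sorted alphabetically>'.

Contributions: A=123, B=156, C=29, D=156, E=25
Pot levels (distinct totals of non-folded players): 25, 29, 123, 156
Layer 1-25: 25 each from A, B, C, D, E = 25*5 = 125 chips; eligible A, B, C, D, E
Layer 26-29: 4 each from A, B, C, D = 4*4 = 16 chips; eligible A, B, C, D
Layer 30-123: 94 each from A, B, D = 94*3 = 282 chips; eligible A, B, D
Layer 124-156: 33 each from B, D = 33*2 = 66 chips; eligible B, D

Pot 1: 125 chips, eligible: A, B, C, D, E
Pot 2: 16 chips, eligible: A, B, C, D
Pot 3: 282 chips, eligible: A, B, D
Pot 4: 66 chips, eligible: B, D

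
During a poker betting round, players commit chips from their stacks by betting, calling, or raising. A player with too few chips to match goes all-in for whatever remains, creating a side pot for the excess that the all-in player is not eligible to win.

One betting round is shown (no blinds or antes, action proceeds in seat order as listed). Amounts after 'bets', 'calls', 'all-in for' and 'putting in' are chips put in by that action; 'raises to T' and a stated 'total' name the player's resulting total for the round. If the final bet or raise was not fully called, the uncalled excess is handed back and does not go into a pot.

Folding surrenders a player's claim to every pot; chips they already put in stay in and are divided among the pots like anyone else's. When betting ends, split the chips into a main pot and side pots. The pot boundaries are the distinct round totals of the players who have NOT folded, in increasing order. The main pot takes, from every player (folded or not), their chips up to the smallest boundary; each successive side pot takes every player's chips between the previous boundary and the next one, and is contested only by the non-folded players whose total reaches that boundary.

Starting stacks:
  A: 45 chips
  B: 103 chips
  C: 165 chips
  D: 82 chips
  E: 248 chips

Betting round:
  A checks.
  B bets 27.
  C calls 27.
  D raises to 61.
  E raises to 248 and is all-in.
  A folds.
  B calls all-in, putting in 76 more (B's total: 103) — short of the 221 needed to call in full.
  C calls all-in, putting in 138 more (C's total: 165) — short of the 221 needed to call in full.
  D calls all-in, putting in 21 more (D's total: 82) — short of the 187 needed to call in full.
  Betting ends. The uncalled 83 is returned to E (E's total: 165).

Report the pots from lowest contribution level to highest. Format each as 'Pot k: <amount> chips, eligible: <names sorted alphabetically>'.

Pot 1: 328 chips, eligible: B, C, D, E
Pot 2: 63 chips, eligible: B, C, E
Pot 3: 124 chips, eligible: C, E

Derivation:
Contributions (after 83 returned to E): B=103, C=165, D=82, E=165
Folded: A
Pot levels (distinct totals of non-folded players): 82, 103, 165
Layer 1-82: 82 each from B, C, D, E = 82*4 = 328 chips; eligible B, C, D, E
Layer 83-103: 21 each from B, C, E = 21*3 = 63 chips; eligible B, C, E
Layer 104-165: 62 each from C, E = 62*2 = 124 chips; eligible C, E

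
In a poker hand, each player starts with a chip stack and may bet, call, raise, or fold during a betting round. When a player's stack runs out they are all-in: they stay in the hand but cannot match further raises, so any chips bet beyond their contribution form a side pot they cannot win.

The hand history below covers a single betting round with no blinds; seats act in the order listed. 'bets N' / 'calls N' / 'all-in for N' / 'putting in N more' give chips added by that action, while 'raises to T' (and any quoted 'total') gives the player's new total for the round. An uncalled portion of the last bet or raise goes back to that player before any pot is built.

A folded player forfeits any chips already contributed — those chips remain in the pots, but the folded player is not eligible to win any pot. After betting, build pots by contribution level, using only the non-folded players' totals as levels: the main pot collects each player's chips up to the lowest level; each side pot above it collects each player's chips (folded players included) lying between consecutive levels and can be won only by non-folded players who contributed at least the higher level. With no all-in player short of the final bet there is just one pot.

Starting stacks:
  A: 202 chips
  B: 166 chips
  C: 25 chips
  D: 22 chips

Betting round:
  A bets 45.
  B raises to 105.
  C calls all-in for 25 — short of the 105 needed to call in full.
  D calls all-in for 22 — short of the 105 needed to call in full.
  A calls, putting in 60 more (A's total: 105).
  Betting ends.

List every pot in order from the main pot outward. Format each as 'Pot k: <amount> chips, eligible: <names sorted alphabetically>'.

Contributions: A=105, B=105, C=25, D=22
Pot levels (distinct totals of non-folded players): 22, 25, 105
Layer 1-22: 22 each from A, B, C, D = 22*4 = 88 chips; eligible A, B, C, D
Layer 23-25: 3 each from A, B, C = 3*3 = 9 chips; eligible A, B, C
Layer 26-105: 80 each from A, B = 80*2 = 160 chips; eligible A, B

Pot 1: 88 chips, eligible: A, B, C, D
Pot 2: 9 chips, eligible: A, B, C
Pot 3: 160 chips, eligible: A, B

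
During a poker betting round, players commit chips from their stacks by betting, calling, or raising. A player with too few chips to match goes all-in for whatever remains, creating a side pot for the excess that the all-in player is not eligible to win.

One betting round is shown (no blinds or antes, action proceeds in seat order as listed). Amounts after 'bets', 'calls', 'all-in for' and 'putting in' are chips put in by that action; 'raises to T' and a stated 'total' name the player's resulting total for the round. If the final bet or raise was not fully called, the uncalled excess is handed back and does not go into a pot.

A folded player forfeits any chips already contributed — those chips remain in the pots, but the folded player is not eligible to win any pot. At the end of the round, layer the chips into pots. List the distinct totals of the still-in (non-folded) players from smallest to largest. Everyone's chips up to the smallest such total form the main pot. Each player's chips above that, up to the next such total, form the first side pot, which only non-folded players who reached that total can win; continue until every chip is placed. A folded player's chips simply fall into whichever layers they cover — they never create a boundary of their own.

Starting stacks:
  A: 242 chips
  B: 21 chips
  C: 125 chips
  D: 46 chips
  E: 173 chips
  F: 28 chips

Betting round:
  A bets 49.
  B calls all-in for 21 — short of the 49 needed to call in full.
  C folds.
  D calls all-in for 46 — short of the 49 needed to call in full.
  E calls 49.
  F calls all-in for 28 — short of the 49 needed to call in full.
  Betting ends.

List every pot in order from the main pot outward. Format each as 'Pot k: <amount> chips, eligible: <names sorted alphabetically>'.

Contributions: A=49, B=21, D=46, E=49, F=28
Folded: C
Pot levels (distinct totals of non-folded players): 21, 28, 46, 49
Layer 1-21: 21 each from A, B, D, E, F = 21*5 = 105 chips; eligible A, B, D, E, F
Layer 22-28: 7 each from A, D, E, F = 7*4 = 28 chips; eligible A, D, E, F
Layer 29-46: 18 each from A, D, E = 18*3 = 54 chips; eligible A, D, E
Layer 47-49: 3 each from A, E = 3*2 = 6 chips; eligible A, E

Pot 1: 105 chips, eligible: A, B, D, E, F
Pot 2: 28 chips, eligible: A, D, E, F
Pot 3: 54 chips, eligible: A, D, E
Pot 4: 6 chips, eligible: A, E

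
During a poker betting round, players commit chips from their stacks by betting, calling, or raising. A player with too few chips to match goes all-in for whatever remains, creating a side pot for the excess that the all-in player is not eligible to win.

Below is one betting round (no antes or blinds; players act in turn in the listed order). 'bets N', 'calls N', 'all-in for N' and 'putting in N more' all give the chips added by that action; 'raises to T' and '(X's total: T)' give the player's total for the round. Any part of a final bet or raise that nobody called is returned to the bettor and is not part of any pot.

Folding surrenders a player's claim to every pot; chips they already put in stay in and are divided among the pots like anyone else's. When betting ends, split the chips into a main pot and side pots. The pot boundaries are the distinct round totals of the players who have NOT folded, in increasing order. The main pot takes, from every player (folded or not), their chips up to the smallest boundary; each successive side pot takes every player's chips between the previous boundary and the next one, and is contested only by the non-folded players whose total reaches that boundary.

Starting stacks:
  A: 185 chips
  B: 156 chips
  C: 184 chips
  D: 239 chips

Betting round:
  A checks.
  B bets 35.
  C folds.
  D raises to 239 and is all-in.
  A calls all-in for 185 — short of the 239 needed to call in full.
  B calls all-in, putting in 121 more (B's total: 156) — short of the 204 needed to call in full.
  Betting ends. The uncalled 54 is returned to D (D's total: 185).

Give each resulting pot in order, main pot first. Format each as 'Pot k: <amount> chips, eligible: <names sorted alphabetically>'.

Pot 1: 468 chips, eligible: A, B, D
Pot 2: 58 chips, eligible: A, D

Derivation:
Contributions (after 54 returned to D): A=185, B=156, D=185
Folded: C
Pot levels (distinct totals of non-folded players): 156, 185
Layer 1-156: 156 each from A, B, D = 156*3 = 468 chips; eligible A, B, D
Layer 157-185: 29 each from A, D = 29*2 = 58 chips; eligible A, D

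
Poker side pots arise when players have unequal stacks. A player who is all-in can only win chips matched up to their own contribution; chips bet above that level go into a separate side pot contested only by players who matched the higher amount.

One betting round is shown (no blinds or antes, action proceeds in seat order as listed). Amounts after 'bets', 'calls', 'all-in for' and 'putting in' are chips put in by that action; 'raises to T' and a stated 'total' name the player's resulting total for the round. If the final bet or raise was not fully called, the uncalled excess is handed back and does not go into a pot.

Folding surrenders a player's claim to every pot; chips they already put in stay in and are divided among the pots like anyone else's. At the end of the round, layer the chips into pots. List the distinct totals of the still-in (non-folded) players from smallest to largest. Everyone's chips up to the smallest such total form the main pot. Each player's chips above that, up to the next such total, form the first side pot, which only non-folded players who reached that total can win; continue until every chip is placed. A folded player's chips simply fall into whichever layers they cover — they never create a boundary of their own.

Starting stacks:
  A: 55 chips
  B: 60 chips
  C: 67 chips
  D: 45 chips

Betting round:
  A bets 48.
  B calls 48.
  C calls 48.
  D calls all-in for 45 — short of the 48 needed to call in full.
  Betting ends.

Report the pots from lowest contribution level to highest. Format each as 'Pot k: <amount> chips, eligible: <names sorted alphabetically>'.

Contributions: A=48, B=48, C=48, D=45
Pot levels (distinct totals of non-folded players): 45, 48
Layer 1-45: 45 each from A, B, C, D = 45*4 = 180 chips; eligible A, B, C, D
Layer 46-48: 3 each from A, B, C = 3*3 = 9 chips; eligible A, B, C

Pot 1: 180 chips, eligible: A, B, C, D
Pot 2: 9 chips, eligible: A, B, C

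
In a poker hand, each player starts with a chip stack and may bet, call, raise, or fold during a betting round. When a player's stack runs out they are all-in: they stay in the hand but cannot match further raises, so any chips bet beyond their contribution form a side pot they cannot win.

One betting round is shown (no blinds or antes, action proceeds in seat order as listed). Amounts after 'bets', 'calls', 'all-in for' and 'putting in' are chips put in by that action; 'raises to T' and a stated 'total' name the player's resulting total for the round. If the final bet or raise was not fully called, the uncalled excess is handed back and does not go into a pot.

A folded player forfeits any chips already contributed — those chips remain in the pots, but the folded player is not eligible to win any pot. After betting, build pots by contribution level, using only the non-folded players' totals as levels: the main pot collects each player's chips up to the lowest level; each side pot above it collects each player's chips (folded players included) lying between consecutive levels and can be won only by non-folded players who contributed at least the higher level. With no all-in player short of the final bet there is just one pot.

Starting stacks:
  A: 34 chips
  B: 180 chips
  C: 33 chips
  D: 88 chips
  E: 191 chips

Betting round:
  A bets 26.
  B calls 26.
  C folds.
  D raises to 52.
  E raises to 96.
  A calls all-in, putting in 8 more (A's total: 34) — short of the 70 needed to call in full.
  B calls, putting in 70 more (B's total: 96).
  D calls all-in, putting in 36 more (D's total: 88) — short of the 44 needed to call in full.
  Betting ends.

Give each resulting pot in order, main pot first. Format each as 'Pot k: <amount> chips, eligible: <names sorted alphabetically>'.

Pot 1: 136 chips, eligible: A, B, D, E
Pot 2: 162 chips, eligible: B, D, E
Pot 3: 16 chips, eligible: B, E

Derivation:
Contributions: A=34, B=96, D=88, E=96
Folded: C
Pot levels (distinct totals of non-folded players): 34, 88, 96
Layer 1-34: 34 each from A, B, D, E = 34*4 = 136 chips; eligible A, B, D, E
Layer 35-88: 54 each from B, D, E = 54*3 = 162 chips; eligible B, D, E
Layer 89-96: 8 each from B, E = 8*2 = 16 chips; eligible B, E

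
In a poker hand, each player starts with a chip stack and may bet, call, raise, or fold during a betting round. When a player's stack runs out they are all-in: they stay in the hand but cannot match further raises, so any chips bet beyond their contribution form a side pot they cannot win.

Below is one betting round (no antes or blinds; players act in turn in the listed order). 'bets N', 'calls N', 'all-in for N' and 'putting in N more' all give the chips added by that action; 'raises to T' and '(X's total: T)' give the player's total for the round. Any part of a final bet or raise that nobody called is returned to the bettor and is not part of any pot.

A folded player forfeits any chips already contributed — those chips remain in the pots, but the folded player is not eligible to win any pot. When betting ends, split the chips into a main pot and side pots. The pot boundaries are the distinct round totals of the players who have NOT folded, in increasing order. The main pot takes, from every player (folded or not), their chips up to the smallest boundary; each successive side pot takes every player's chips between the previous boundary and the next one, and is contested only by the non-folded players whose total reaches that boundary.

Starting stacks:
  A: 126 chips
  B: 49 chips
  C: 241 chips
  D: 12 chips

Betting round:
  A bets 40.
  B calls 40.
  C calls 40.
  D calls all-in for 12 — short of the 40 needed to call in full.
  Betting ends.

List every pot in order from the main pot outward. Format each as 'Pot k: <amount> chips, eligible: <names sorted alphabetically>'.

Contributions: A=40, B=40, C=40, D=12
Pot levels (distinct totals of non-folded players): 12, 40
Layer 1-12: 12 each from A, B, C, D = 12*4 = 48 chips; eligible A, B, C, D
Layer 13-40: 28 each from A, B, C = 28*3 = 84 chips; eligible A, B, C

Pot 1: 48 chips, eligible: A, B, C, D
Pot 2: 84 chips, eligible: A, B, C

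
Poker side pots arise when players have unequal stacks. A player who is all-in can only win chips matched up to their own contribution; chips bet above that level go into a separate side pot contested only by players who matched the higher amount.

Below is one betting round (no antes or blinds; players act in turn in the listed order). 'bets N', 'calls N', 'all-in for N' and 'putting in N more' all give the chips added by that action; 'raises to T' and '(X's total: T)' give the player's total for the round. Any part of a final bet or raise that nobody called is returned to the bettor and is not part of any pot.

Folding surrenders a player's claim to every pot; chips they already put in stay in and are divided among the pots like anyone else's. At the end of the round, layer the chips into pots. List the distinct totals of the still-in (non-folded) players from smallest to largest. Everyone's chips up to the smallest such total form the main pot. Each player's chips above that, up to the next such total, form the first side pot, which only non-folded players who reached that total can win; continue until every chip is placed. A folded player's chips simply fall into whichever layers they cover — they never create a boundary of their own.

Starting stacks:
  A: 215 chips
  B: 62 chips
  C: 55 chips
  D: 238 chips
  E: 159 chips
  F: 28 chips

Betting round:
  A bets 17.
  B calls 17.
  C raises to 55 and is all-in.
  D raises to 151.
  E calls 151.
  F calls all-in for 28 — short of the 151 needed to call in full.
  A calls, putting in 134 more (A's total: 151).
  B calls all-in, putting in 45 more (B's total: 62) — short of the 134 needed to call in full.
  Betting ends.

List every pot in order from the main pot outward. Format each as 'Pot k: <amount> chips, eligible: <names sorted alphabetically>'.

Pot 1: 168 chips, eligible: A, B, C, D, E, F
Pot 2: 135 chips, eligible: A, B, C, D, E
Pot 3: 28 chips, eligible: A, B, D, E
Pot 4: 267 chips, eligible: A, D, E

Derivation:
Contributions: A=151, B=62, C=55, D=151, E=151, F=28
Pot levels (distinct totals of non-folded players): 28, 55, 62, 151
Layer 1-28: 28 each from A, B, C, D, E, F = 28*6 = 168 chips; eligible A, B, C, D, E, F
Layer 29-55: 27 each from A, B, C, D, E = 27*5 = 135 chips; eligible A, B, C, D, E
Layer 56-62: 7 each from A, B, D, E = 7*4 = 28 chips; eligible A, B, D, E
Layer 63-151: 89 each from A, D, E = 89*3 = 267 chips; eligible A, D, E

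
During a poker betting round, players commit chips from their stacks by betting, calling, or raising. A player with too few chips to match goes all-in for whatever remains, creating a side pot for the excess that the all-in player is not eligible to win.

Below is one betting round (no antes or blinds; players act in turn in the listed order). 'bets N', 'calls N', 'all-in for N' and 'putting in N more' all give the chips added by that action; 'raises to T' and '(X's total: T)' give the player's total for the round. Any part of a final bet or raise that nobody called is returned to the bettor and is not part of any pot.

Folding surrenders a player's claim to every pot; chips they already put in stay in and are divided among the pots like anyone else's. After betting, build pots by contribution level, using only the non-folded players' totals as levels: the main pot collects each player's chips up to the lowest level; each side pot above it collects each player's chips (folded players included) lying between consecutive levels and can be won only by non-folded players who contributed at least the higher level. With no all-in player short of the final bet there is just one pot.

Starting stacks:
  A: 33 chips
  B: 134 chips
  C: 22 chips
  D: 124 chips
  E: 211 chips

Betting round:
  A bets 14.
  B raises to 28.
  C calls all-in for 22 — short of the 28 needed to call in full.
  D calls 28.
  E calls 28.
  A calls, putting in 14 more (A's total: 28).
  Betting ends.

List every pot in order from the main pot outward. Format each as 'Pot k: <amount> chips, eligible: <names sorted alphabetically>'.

Contributions: A=28, B=28, C=22, D=28, E=28
Pot levels (distinct totals of non-folded players): 22, 28
Layer 1-22: 22 each from A, B, C, D, E = 22*5 = 110 chips; eligible A, B, C, D, E
Layer 23-28: 6 each from A, B, D, E = 6*4 = 24 chips; eligible A, B, D, E

Pot 1: 110 chips, eligible: A, B, C, D, E
Pot 2: 24 chips, eligible: A, B, D, E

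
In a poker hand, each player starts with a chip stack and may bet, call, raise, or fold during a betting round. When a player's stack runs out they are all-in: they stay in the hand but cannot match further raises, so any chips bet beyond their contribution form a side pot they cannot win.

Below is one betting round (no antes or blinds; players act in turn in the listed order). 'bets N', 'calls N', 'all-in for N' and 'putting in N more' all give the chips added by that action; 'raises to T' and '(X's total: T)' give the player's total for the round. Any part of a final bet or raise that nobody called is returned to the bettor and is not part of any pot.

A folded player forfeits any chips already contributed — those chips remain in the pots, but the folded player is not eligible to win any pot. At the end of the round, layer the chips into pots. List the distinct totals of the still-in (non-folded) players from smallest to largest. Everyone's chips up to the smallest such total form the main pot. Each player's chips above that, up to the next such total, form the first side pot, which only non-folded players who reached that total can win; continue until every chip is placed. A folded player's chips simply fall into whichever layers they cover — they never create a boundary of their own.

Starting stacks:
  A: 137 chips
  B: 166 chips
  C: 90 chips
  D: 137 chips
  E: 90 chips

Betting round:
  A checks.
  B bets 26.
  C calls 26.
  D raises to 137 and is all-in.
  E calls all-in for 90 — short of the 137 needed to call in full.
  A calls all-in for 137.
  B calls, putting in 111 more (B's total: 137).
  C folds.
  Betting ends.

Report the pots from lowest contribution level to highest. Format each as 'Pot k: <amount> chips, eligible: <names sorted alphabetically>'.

Pot 1: 386 chips, eligible: A, B, D, E
Pot 2: 141 chips, eligible: A, B, D

Derivation:
Contributions: A=137, B=137, C=26, D=137, E=90
Folded: C
Pot levels (distinct totals of non-folded players): 90, 137
Layer 1-90: A 90 + B 90 + C 26 + D 90 + E 90 = 386 chips; eligible A, B, D, E
Layer 91-137: 47 each from A, B, D = 47*3 = 141 chips; eligible A, B, D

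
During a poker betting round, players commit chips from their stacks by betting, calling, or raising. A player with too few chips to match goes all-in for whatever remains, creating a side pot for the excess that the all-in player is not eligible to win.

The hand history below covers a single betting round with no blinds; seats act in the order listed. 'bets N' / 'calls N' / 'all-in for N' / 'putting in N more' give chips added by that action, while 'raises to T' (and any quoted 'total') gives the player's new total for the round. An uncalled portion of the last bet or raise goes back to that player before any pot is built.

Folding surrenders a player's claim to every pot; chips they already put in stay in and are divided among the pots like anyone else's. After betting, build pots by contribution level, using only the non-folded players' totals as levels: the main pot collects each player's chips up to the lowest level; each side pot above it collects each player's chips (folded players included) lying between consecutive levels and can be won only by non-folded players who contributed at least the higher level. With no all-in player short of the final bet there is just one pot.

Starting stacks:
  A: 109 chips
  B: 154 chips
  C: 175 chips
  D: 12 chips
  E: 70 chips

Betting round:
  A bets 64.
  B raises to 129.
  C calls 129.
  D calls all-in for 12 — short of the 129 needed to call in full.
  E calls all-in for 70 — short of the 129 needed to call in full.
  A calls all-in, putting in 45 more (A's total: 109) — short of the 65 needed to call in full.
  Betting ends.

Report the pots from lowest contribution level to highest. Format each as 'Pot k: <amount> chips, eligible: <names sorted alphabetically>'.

Pot 1: 60 chips, eligible: A, B, C, D, E
Pot 2: 232 chips, eligible: A, B, C, E
Pot 3: 117 chips, eligible: A, B, C
Pot 4: 40 chips, eligible: B, C

Derivation:
Contributions: A=109, B=129, C=129, D=12, E=70
Pot levels (distinct totals of non-folded players): 12, 70, 109, 129
Layer 1-12: 12 each from A, B, C, D, E = 12*5 = 60 chips; eligible A, B, C, D, E
Layer 13-70: 58 each from A, B, C, E = 58*4 = 232 chips; eligible A, B, C, E
Layer 71-109: 39 each from A, B, C = 39*3 = 117 chips; eligible A, B, C
Layer 110-129: 20 each from B, C = 20*2 = 40 chips; eligible B, C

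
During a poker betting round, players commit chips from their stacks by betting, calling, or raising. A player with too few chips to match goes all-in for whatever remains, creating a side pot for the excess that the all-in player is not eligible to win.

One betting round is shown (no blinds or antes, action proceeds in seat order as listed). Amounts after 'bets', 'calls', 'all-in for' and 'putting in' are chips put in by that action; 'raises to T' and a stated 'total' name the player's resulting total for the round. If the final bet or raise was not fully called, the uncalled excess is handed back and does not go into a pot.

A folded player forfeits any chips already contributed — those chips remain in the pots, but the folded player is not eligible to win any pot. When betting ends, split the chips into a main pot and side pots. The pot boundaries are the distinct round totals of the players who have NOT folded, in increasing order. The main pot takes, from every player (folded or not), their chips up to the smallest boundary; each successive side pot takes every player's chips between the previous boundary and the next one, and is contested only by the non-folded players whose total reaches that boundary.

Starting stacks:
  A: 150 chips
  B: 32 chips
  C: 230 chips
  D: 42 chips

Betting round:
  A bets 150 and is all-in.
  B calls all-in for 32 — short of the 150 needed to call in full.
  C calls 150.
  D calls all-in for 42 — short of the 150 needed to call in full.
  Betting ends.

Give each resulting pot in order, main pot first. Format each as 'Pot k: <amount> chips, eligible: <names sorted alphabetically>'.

Contributions: A=150, B=32, C=150, D=42
Pot levels (distinct totals of non-folded players): 32, 42, 150
Layer 1-32: 32 each from A, B, C, D = 32*4 = 128 chips; eligible A, B, C, D
Layer 33-42: 10 each from A, C, D = 10*3 = 30 chips; eligible A, C, D
Layer 43-150: 108 each from A, C = 108*2 = 216 chips; eligible A, C

Pot 1: 128 chips, eligible: A, B, C, D
Pot 2: 30 chips, eligible: A, C, D
Pot 3: 216 chips, eligible: A, C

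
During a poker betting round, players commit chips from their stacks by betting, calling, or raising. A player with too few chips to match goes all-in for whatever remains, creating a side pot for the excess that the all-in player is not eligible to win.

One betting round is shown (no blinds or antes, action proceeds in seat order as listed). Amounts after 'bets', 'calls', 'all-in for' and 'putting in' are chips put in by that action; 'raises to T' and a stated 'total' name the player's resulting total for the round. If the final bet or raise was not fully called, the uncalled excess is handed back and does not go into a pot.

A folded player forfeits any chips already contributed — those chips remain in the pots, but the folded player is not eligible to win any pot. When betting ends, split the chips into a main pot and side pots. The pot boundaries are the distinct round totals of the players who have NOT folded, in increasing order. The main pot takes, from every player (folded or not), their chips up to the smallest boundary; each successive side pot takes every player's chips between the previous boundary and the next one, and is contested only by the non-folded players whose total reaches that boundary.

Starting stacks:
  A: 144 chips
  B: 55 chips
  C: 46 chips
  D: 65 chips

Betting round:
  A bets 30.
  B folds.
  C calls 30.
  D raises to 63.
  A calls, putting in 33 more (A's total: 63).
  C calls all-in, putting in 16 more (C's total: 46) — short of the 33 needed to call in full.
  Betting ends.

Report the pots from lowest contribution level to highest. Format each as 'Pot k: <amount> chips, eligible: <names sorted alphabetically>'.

Pot 1: 138 chips, eligible: A, C, D
Pot 2: 34 chips, eligible: A, D

Derivation:
Contributions: A=63, C=46, D=63
Folded: B
Pot levels (distinct totals of non-folded players): 46, 63
Layer 1-46: 46 each from A, C, D = 46*3 = 138 chips; eligible A, C, D
Layer 47-63: 17 each from A, D = 17*2 = 34 chips; eligible A, D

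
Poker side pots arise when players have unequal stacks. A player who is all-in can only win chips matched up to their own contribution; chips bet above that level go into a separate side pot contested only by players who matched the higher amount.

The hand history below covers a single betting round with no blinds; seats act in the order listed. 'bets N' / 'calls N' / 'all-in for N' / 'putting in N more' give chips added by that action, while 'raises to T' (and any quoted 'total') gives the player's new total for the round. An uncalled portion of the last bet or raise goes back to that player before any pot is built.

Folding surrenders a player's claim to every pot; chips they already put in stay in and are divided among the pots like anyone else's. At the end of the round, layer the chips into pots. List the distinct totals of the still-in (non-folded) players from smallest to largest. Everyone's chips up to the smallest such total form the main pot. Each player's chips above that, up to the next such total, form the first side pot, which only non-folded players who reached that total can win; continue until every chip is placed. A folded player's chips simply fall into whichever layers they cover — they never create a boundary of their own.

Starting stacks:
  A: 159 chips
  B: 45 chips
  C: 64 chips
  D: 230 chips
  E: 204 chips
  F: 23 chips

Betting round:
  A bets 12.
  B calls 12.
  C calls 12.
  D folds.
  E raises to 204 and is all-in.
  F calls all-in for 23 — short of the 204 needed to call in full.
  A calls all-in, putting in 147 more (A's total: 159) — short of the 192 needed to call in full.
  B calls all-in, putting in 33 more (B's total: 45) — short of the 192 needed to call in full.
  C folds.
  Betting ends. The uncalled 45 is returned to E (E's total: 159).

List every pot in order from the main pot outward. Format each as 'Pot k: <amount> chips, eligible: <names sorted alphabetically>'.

Pot 1: 104 chips, eligible: A, B, E, F
Pot 2: 66 chips, eligible: A, B, E
Pot 3: 228 chips, eligible: A, E

Derivation:
Contributions (after 45 returned to E): A=159, B=45, C=12, E=159, F=23
Folded: C, D
Pot levels (distinct totals of non-folded players): 23, 45, 159
Layer 1-23: A 23 + B 23 + C 12 + E 23 + F 23 = 104 chips; eligible A, B, E, F
Layer 24-45: 22 each from A, B, E = 22*3 = 66 chips; eligible A, B, E
Layer 46-159: 114 each from A, E = 114*2 = 228 chips; eligible A, E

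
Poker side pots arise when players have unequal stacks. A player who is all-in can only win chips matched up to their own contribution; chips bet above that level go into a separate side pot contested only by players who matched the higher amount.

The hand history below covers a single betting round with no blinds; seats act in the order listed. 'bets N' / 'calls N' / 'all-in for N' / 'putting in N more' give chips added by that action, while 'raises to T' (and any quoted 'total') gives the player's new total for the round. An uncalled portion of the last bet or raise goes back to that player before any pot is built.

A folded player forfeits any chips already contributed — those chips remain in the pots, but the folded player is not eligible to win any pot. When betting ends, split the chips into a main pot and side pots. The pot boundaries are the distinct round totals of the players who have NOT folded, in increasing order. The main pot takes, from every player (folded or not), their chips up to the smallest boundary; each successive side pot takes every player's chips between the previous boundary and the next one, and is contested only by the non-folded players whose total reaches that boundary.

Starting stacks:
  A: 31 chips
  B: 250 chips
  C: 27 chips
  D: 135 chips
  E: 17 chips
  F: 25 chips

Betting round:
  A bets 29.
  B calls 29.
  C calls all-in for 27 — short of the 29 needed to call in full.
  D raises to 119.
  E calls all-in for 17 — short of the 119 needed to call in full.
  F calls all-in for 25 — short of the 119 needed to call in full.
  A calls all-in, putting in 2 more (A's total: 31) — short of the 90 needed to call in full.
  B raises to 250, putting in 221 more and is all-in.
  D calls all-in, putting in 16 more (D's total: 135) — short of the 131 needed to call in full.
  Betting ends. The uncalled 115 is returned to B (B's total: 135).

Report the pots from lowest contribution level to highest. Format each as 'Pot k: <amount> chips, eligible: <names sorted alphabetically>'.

Contributions (after 115 returned to B): A=31, B=135, C=27, D=135, E=17, F=25
Pot levels (distinct totals of non-folded players): 17, 25, 27, 31, 135
Layer 1-17: 17 each from A, B, C, D, E, F = 17*6 = 102 chips; eligible A, B, C, D, E, F
Layer 18-25: 8 each from A, B, C, D, F = 8*5 = 40 chips; eligible A, B, C, D, F
Layer 26-27: 2 each from A, B, C, D = 2*4 = 8 chips; eligible A, B, C, D
Layer 28-31: 4 each from A, B, D = 4*3 = 12 chips; eligible A, B, D
Layer 32-135: 104 each from B, D = 104*2 = 208 chips; eligible B, D

Pot 1: 102 chips, eligible: A, B, C, D, E, F
Pot 2: 40 chips, eligible: A, B, C, D, F
Pot 3: 8 chips, eligible: A, B, C, D
Pot 4: 12 chips, eligible: A, B, D
Pot 5: 208 chips, eligible: B, D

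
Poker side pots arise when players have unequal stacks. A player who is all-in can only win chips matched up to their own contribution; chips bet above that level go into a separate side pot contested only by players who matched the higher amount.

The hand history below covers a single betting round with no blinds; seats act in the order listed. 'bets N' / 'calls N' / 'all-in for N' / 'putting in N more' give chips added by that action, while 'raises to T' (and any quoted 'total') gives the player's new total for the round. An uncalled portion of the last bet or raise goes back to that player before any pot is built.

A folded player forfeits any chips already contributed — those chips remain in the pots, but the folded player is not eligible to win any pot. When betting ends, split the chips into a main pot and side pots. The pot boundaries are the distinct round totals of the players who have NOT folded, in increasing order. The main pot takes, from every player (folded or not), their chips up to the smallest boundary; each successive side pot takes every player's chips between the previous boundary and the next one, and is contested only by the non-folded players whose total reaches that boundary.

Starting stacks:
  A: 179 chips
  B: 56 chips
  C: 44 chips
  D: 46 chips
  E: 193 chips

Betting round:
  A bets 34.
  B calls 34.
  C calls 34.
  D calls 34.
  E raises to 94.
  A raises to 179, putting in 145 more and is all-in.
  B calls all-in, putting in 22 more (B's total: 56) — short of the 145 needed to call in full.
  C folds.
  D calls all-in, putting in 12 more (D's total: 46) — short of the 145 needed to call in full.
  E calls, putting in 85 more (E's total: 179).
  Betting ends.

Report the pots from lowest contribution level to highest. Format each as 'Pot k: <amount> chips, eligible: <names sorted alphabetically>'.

Contributions: A=179, B=56, C=34, D=46, E=179
Folded: C
Pot levels (distinct totals of non-folded players): 46, 56, 179
Layer 1-46: A 46 + B 46 + C 34 + D 46 + E 46 = 218 chips; eligible A, B, D, E
Layer 47-56: 10 each from A, B, E = 10*3 = 30 chips; eligible A, B, E
Layer 57-179: 123 each from A, E = 123*2 = 246 chips; eligible A, E

Pot 1: 218 chips, eligible: A, B, D, E
Pot 2: 30 chips, eligible: A, B, E
Pot 3: 246 chips, eligible: A, E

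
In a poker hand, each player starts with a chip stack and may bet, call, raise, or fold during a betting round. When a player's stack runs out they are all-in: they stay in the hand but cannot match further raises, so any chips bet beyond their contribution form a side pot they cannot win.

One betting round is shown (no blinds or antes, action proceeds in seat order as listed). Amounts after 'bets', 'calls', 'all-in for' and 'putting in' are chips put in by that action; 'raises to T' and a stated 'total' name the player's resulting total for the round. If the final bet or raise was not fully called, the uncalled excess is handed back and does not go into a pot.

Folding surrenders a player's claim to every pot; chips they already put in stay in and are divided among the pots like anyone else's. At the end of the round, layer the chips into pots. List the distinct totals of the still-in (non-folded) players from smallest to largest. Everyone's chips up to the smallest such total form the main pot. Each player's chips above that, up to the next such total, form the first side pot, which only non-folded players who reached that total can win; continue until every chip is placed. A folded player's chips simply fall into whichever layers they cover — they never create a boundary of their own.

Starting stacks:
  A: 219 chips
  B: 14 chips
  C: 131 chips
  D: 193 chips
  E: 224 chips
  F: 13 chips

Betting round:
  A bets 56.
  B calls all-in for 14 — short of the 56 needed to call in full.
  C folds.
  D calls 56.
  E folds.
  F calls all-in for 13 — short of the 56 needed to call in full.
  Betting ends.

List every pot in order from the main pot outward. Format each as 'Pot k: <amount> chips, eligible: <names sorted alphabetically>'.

Pot 1: 52 chips, eligible: A, B, D, F
Pot 2: 3 chips, eligible: A, B, D
Pot 3: 84 chips, eligible: A, D

Derivation:
Contributions: A=56, B=14, D=56, F=13
Folded: C, E
Pot levels (distinct totals of non-folded players): 13, 14, 56
Layer 1-13: 13 each from A, B, D, F = 13*4 = 52 chips; eligible A, B, D, F
Layer 14-14: 1 each from A, B, D = 1*3 = 3 chips; eligible A, B, D
Layer 15-56: 42 each from A, D = 42*2 = 84 chips; eligible A, D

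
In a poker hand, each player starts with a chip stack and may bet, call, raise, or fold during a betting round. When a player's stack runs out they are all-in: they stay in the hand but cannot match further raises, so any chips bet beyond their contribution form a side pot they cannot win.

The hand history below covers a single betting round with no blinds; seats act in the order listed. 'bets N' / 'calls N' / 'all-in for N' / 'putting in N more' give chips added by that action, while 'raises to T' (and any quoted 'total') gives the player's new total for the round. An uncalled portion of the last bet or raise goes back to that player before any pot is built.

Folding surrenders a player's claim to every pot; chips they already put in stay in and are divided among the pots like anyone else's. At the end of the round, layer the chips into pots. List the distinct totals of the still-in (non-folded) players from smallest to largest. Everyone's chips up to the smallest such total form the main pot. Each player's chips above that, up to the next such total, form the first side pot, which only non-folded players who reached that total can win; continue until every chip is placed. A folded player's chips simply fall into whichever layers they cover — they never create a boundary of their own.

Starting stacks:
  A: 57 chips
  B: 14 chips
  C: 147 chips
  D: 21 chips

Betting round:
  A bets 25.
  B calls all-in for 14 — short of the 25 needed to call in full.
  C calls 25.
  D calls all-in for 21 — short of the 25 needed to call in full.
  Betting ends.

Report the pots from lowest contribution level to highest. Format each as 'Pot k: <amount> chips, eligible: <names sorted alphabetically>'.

Pot 1: 56 chips, eligible: A, B, C, D
Pot 2: 21 chips, eligible: A, C, D
Pot 3: 8 chips, eligible: A, C

Derivation:
Contributions: A=25, B=14, C=25, D=21
Pot levels (distinct totals of non-folded players): 14, 21, 25
Layer 1-14: 14 each from A, B, C, D = 14*4 = 56 chips; eligible A, B, C, D
Layer 15-21: 7 each from A, C, D = 7*3 = 21 chips; eligible A, C, D
Layer 22-25: 4 each from A, C = 4*2 = 8 chips; eligible A, C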